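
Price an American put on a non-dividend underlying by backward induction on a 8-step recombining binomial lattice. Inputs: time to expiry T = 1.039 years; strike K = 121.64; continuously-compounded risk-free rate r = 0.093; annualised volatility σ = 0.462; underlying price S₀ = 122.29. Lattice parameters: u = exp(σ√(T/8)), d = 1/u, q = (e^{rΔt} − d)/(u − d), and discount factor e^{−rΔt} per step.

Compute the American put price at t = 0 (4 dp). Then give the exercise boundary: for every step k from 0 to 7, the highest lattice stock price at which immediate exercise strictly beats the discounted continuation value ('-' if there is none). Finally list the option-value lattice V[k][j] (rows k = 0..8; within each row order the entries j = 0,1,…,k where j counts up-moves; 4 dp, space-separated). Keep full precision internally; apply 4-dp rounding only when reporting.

Δt=0.12987  u=1.18116  d=0.84663  q=0.49480  discount=0.98799
step 8 (expiry): payoffs max(K−S,0) = 89.3608 76.6060 58.8114 33.9855 0.0000 0.0000 0.0000 0.0000 0.0000
step 7: (k=7,j=0): S=38.1269, (K−S)⁺=83.5131, hold=82.0527 ⇒ V=83.5131 exercise | (k=7,j=1): S=53.1923, (K−S)⁺=68.4477, hold=66.9873 ⇒ V=68.4477 exercise | (k=7,j=2): S=74.2105, (K−S)⁺=47.4295, hold=45.9691 ⇒ V=47.4295 exercise | (k=7,j=3): S=103.5339, (K−S)⁺=18.1061, hold=16.9635 ⇒ V=18.1061 exercise | (k=7,j=4): S=144.4440, (K−S)⁺=0.0000, hold=0.0000 ⇒ V=0.0000 continue | (k=7,j=5): S=201.5191, (K−S)⁺=0.0000, hold=0.0000 ⇒ V=0.0000 continue | (k=7,j=6): S=281.1468, (K−S)⁺=0.0000, hold=0.0000 ⇒ V=0.0000 continue | (k=7,j=7): S=392.2384, (K−S)⁺=0.0000, hold=0.0000 ⇒ V=0.0000 continue  boundary S*=103.5339
step 6: (k=6,j=0): S=45.0340, (K−S)⁺=76.6060, hold=75.1457 ⇒ V=76.6060 exercise | (k=6,j=1): S=62.8286, (K−S)⁺=58.8114, hold=57.3511 ⇒ V=58.8114 exercise | (k=6,j=2): S=87.6545, (K−S)⁺=33.9855, hold=32.5252 ⇒ V=33.9855 exercise | (k=6,j=3): S=122.2900, (K−S)⁺=0.0000, hold=9.0375 ⇒ V=9.0375 continue | (k=6,j=4): S=170.6113, (K−S)⁺=0.0000, hold=0.0000 ⇒ V=0.0000 continue | (k=6,j=5): S=238.0262, (K−S)⁺=0.0000, hold=0.0000 ⇒ V=0.0000 continue | (k=6,j=6): S=332.0792, (K−S)⁺=0.0000, hold=0.0000 ⇒ V=0.0000 continue  boundary S*=87.6545
step 5: (k=5,j=0): S=53.1923, (K−S)⁺=68.4477, hold=66.9873 ⇒ V=68.4477 exercise | (k=5,j=1): S=74.2105, (K−S)⁺=47.4295, hold=45.9691 ⇒ V=47.4295 exercise | (k=5,j=2): S=103.5339, (K−S)⁺=18.1061, hold=21.3815 ⇒ V=21.3815 continue | (k=5,j=3): S=144.4440, (K−S)⁺=0.0000, hold=4.5110 ⇒ V=4.5110 continue | (k=5,j=4): S=201.5191, (K−S)⁺=0.0000, hold=0.0000 ⇒ V=0.0000 continue | (k=5,j=5): S=281.1468, (K−S)⁺=0.0000, hold=0.0000 ⇒ V=0.0000 continue  boundary S*=74.2105
step 4: (k=4,j=0): S=62.8286, (K−S)⁺=58.8114, hold=57.3511 ⇒ V=58.8114 exercise | (k=4,j=1): S=87.6545, (K−S)⁺=33.9855, hold=34.1264 ⇒ V=34.1264 continue | (k=4,j=2): S=122.2900, (K−S)⁺=0.0000, hold=12.8775 ⇒ V=12.8775 continue | (k=4,j=3): S=170.6113, (K−S)⁺=0.0000, hold=2.2516 ⇒ V=2.2516 continue | (k=4,j=4): S=238.0262, (K−S)⁺=0.0000, hold=0.0000 ⇒ V=0.0000 continue  boundary S*=62.8286
step 3: (k=3,j=0): S=74.2105, (K−S)⁺=47.4295, hold=46.0379 ⇒ V=47.4295 exercise | (k=3,j=1): S=103.5339, (K−S)⁺=18.1061, hold=23.3290 ⇒ V=23.3290 continue | (k=3,j=2): S=144.4440, (K−S)⁺=0.0000, hold=7.5284 ⇒ V=7.5284 continue | (k=3,j=3): S=201.5191, (K−S)⁺=0.0000, hold=1.1239 ⇒ V=1.1239 continue  boundary S*=74.2105
step 2: (k=2,j=0): S=87.6545, (K−S)⁺=33.9855, hold=35.0784 ⇒ V=35.0784 continue | (k=2,j=1): S=122.2900, (K−S)⁺=0.0000, hold=15.3247 ⇒ V=15.3247 continue | (k=2,j=2): S=170.6113, (K−S)⁺=0.0000, hold=4.3071 ⇒ V=4.3071 continue  boundary S*=-
step 1: (k=1,j=0): S=103.5339, (K−S)⁺=18.1061, hold=25.0006 ⇒ V=25.0006 continue | (k=1,j=1): S=144.4440, (K−S)⁺=0.0000, hold=9.7547 ⇒ V=9.7547 continue  boundary S*=-
step 0: (k=0,j=0): S=122.2900, (K−S)⁺=0.0000, hold=17.2474 ⇒ V=17.2474 continue  boundary S*=-

price = 17.2474
boundary = - - - 74.2105 62.8286 74.2105 87.6545 103.5339
tree:
17.2474
25.0006 9.7547
35.0784 15.3247 4.3071
47.4295 23.3290 7.5284 1.1239
58.8114 34.1264 12.8775 2.2516 0.0000
68.4477 47.4295 21.3815 4.5110 0.0000 0.0000
76.6060 58.8114 33.9855 9.0375 0.0000 0.0000 0.0000
83.5131 68.4477 47.4295 18.1061 0.0000 0.0000 0.0000 0.0000
89.3608 76.6060 58.8114 33.9855 0.0000 0.0000 0.0000 0.0000 0.0000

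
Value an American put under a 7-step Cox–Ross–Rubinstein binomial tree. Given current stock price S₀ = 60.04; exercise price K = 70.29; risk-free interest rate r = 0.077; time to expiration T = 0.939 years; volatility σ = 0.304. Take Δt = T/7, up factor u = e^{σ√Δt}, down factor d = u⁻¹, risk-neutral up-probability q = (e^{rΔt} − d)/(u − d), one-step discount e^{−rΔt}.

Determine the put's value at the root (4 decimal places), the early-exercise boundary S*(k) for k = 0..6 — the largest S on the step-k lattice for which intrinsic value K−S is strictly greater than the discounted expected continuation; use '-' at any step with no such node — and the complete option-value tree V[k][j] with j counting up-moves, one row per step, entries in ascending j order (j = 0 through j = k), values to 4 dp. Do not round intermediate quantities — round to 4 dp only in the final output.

params: Δt=0.13414 u=1.11778 d=0.89463 q=0.51872 e^(-rΔt)=0.98972
t_7 payoffs: 42.7505 35.8815 27.2992 16.5762 3.1787 0.0000 0.0000 0.0000
t_6: node(6,0) S=30.7830 payoff=39.5070 vs cont=38.7847 → 39.5070 [stop]  node(6,1) S=38.4610 payoff=31.8290 vs cont=31.1067 → 31.8290 [stop]  node(6,2) S=48.0541 payoff=22.2359 vs cont=21.5136 → 22.2359 [stop]  node(6,3) S=60.0400 payoff=10.2500 vs cont=9.5277 → 10.2500 [stop]  node(6,4) S=75.0155 payoff=0.0000 vs cont=1.5141 → 1.5141 [wait]  node(6,5) S=93.7262 payoff=0.0000 vs cont=0.0000 → 0.0000 [wait]  node(6,6) S=117.1038 payoff=0.0000 vs cont=0.0000 → 0.0000 [wait]  ⇒ S*(6)=60.0400
t_5: node(5,0) S=34.4085 payoff=35.8815 vs cont=35.1592 → 35.8815 [stop]  node(5,1) S=42.9908 payoff=27.2992 vs cont=26.5769 → 27.2992 [stop]  node(5,2) S=53.7138 payoff=16.5762 vs cont=15.8539 → 16.5762 [stop]  node(5,3) S=67.1113 payoff=3.1787 vs cont=5.6597 → 5.6597 [wait]  node(5,4) S=83.8505 payoff=0.0000 vs cont=0.7212 → 0.7212 [wait]  node(5,5) S=104.7649 payoff=0.0000 vs cont=0.0000 → 0.0000 [wait]  ⇒ S*(5)=53.7138
t_4: node(4,0) S=38.4610 payoff=31.8290 vs cont=31.1067 → 31.8290 [stop]  node(4,1) S=48.0541 payoff=22.2359 vs cont=21.5136 → 22.2359 [stop]  node(4,2) S=60.0400 payoff=10.2500 vs cont=10.8015 → 10.8015 [wait]  node(4,3) S=75.0155 payoff=0.0000 vs cont=3.0662 → 3.0662 [wait]  node(4,4) S=93.7262 payoff=0.0000 vs cont=0.3435 → 0.3435 [wait]  ⇒ S*(4)=48.0541
t_3: node(3,0) S=42.9908 payoff=27.2992 vs cont=26.5769 → 27.2992 [stop]  node(3,1) S=53.7138 payoff=16.5762 vs cont=16.1371 → 16.5762 [stop]  node(3,2) S=67.1113 payoff=3.1787 vs cont=6.7192 → 6.7192 [wait]  node(3,3) S=83.8505 payoff=0.0000 vs cont=1.6369 → 1.6369 [wait]  ⇒ S*(3)=53.7138
t_2: node(2,0) S=48.0541 payoff=22.2359 vs cont=21.5136 → 22.2359 [stop]  node(2,1) S=60.0400 payoff=10.2500 vs cont=11.3454 → 11.3454 [wait]  node(2,2) S=75.0155 payoff=0.0000 vs cont=4.0410 → 4.0410 [wait]  ⇒ S*(2)=48.0541
t_1: node(1,0) S=53.7138 payoff=16.5762 vs cont=16.4163 → 16.5762 [stop]  node(1,1) S=67.1113 payoff=3.1787 vs cont=7.4788 → 7.4788 [wait]  ⇒ S*(1)=53.7138
t_0: node(0,0) S=60.0400 payoff=10.2500 vs cont=11.7353 → 11.7353 [wait]  ⇒ S*(0)=-

price = 11.7353
boundary = - 53.7138 48.0541 53.7138 48.0541 53.7138 60.0400
tree:
11.7353
16.5762 7.4788
22.2359 11.3454 4.0410
27.2992 16.5762 6.7192 1.6369
31.8290 22.2359 10.8015 3.0662 0.3435
35.8815 27.2992 16.5762 5.6597 0.7212 0.0000
39.5070 31.8290 22.2359 10.2500 1.5141 0.0000 0.0000
42.7505 35.8815 27.2992 16.5762 3.1787 0.0000 0.0000 0.0000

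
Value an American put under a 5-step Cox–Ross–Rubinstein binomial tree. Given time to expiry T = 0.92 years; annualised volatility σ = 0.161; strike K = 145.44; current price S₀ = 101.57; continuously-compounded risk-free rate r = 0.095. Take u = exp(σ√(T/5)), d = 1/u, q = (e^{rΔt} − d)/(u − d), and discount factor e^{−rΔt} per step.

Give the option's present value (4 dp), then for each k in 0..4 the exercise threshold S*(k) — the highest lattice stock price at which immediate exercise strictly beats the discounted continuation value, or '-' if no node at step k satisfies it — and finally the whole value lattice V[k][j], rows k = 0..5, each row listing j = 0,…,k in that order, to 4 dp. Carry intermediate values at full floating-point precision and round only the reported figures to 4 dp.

price = 43.8700
boundary = 101.5700 108.8324 116.6142 124.9523 133.8866
tree:
43.8700
50.6478 36.6076
56.9734 43.8700 28.8258
62.8768 50.6478 36.6076 20.4877
68.3863 56.9734 43.8700 28.8258 11.5534
73.5281 62.8768 50.6478 36.6076 20.4877 1.9802

Δt=0.18400, u=1.07150, d=0.93327, q=0.61031, disc=e^(-rΔt)=0.98267
k=5 terminal: V=max(K-S,0) → 73.5281 62.8768 50.6478 36.6076 20.4877 1.9802
k=4: j=0 S=77.0537 intr=68.3863 cont=65.8661 V=68.3863[EX]; j=1 S=88.4666 intr=56.9734 cont=54.4532 V=56.9734[EX]; j=2 S=101.5700 intr=43.8700 cont=41.3498 V=43.8700[EX]; j=3 S=116.6142 intr=28.8258 cont=26.3056 V=28.8258[EX]; j=4 S=133.8866 intr=11.5534 cont=9.0332 V=11.5534[EX]  S*(4)=133.8866
k=3: j=0 S=82.5632 intr=62.8768 cont=60.3566 V=62.8768[EX]; j=1 S=94.7922 intr=50.6478 cont=48.1276 V=50.6478[EX]; j=2 S=108.8324 intr=36.6076 cont=34.0874 V=36.6076[EX]; j=3 S=124.9523 intr=20.4877 cont=17.9675 V=20.4877[EX]  S*(3)=124.9523
k=2: j=0 S=88.4666 intr=56.9734 cont=54.4532 V=56.9734[EX]; j=1 S=101.5700 intr=43.8700 cont=41.3498 V=43.8700[EX]; j=2 S=116.6142 intr=28.8258 cont=26.3056 V=28.8258[EX]  S*(2)=116.6142
k=1: j=0 S=94.7922 intr=50.6478 cont=48.1276 V=50.6478[EX]; j=1 S=108.8324 intr=36.6076 cont=34.0874 V=36.6076[EX]  S*(1)=108.8324
k=0: j=0 S=101.5700 intr=43.8700 cont=41.3498 V=43.8700[EX]  S*(0)=101.5700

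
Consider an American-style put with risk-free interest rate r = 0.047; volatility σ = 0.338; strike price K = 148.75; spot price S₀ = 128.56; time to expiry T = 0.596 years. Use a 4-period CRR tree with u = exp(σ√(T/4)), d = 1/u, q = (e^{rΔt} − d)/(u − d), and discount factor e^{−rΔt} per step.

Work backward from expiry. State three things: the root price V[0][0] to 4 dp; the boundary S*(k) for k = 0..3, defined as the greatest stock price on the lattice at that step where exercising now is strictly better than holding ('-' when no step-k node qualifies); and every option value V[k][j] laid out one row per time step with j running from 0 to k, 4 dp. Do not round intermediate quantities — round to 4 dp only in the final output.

price = 25.1097
boundary = - - 99.0333 112.8349
tree:
25.1097
36.2625 14.0559
49.7167 23.0127 5.0917
61.8301 35.9151 10.1391 0.0000
72.4619 49.7167 20.1900 0.0000 0.0000

Δt=0.14900, u=1.13936, d=0.87768, q=0.49428, disc=e^(-rΔt)=0.99302
k=4 terminal: V=max(K-S,0) → 72.4619 49.7167 20.1900 0.0000 0.0000
k=3: j=0 S=86.9199 intr=61.8301 cont=60.7921 V=61.8301[EX]; j=1 S=112.8349 intr=35.9151 cont=34.8770 V=35.9151[EX]; j=2 S=146.4766 intr=2.2734 cont=10.1391 V=10.1391[hold]; j=3 S=190.1484 intr=0.0000 cont=0.0000 V=0.0000[hold]  S*(3)=112.8349
k=2: j=0 S=99.0333 intr=49.7167 cont=48.6786 V=49.7167[EX]; j=1 S=128.5600 intr=20.1900 cont=23.0127 V=23.0127[hold]; j=2 S=166.8901 intr=0.0000 cont=5.0917 V=5.0917[hold]  S*(2)=99.0333
k=1: j=0 S=112.8349 intr=35.9151 cont=36.2625 V=36.2625[hold]; j=1 S=146.4766 intr=2.2734 cont=14.0559 V=14.0559[hold]  S*(1)=-
k=0: j=0 S=128.5600 intr=20.1900 cont=25.1097 V=25.1097[hold]  S*(0)=-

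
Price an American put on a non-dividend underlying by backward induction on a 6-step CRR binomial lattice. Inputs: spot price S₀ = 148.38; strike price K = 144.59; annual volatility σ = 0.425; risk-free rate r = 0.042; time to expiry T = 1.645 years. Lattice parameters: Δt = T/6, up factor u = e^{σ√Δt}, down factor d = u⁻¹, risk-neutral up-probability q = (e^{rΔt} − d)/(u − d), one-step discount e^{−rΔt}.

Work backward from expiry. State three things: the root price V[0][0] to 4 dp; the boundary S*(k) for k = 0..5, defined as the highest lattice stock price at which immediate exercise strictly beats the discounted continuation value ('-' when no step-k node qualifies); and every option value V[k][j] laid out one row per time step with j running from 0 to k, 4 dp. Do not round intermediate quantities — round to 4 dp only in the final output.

Δt=0.27417  u=1.24924  d=0.80049  q=0.47040  discount=0.98855
step 6 (expiry): payoffs max(K−S,0) = 105.5505 83.6652 49.5109 0.0000 0.0000 0.0000 0.0000
step 5: (k=5,j=0): S=48.7696, (K−S)⁺=95.8204, hold=94.1650 ⇒ V=95.8204 exercise | (k=5,j=1): S=76.1096, (K−S)⁺=68.4804, hold=66.8250 ⇒ V=68.4804 exercise | (k=5,j=2): S=118.7764, (K−S)⁺=25.8136, hold=25.9206 ⇒ V=25.9206 continue | (k=5,j=3): S=185.3620, (K−S)⁺=0.0000, hold=0.0000 ⇒ V=0.0000 continue | (k=5,j=4): S=289.2752, (K−S)⁺=0.0000, hold=0.0000 ⇒ V=0.0000 continue | (k=5,j=5): S=451.4417, (K−S)⁺=0.0000, hold=0.0000 ⇒ V=0.0000 continue  boundary S*=76.1096
step 4: (k=4,j=0): S=60.9248, (K−S)⁺=83.6652, hold=82.0098 ⇒ V=83.6652 exercise | (k=4,j=1): S=95.0791, (K−S)⁺=49.5109, hold=47.9053 ⇒ V=49.5109 exercise | (k=4,j=2): S=148.3800, (K−S)⁺=0.0000, hold=13.5703 ⇒ V=13.5703 continue | (k=4,j=3): S=231.5613, (K−S)⁺=0.0000, hold=0.0000 ⇒ V=0.0000 continue | (k=4,j=4): S=361.3736, (K−S)⁺=0.0000, hold=0.0000 ⇒ V=0.0000 continue  boundary S*=95.0791
step 3: (k=3,j=0): S=76.1096, (K−S)⁺=68.4804, hold=66.8250 ⇒ V=68.4804 exercise | (k=3,j=1): S=118.7764, (K−S)⁺=25.8136, hold=32.2311 ⇒ V=32.2311 continue | (k=3,j=2): S=185.3620, (K−S)⁺=0.0000, hold=7.1045 ⇒ V=7.1045 continue | (k=3,j=3): S=289.2752, (K−S)⁺=0.0000, hold=0.0000 ⇒ V=0.0000 continue  boundary S*=76.1096
step 2: (k=2,j=0): S=95.0791, (K−S)⁺=49.5109, hold=50.8398 ⇒ V=50.8398 continue | (k=2,j=1): S=148.3800, (K−S)⁺=0.0000, hold=20.1778 ⇒ V=20.1778 continue | (k=2,j=2): S=231.5613, (K−S)⁺=0.0000, hold=3.7194 ⇒ V=3.7194 continue  boundary S*=-
step 1: (k=1,j=0): S=118.7764, (K−S)⁺=25.8136, hold=35.9993 ⇒ V=35.9993 continue | (k=1,j=1): S=185.3620, (K−S)⁺=0.0000, hold=12.2933 ⇒ V=12.2933 continue  boundary S*=-
step 0: (k=0,j=0): S=148.3800, (K−S)⁺=0.0000, hold=24.5635 ⇒ V=24.5635 continue  boundary S*=-

price = 24.5635
boundary = - - - 76.1096 95.0791 76.1096
tree:
24.5635
35.9993 12.2933
50.8398 20.1778 3.7194
68.4804 32.2311 7.1045 0.0000
83.6652 49.5109 13.5703 0.0000 0.0000
95.8204 68.4804 25.9206 0.0000 0.0000 0.0000
105.5505 83.6652 49.5109 0.0000 0.0000 0.0000 0.0000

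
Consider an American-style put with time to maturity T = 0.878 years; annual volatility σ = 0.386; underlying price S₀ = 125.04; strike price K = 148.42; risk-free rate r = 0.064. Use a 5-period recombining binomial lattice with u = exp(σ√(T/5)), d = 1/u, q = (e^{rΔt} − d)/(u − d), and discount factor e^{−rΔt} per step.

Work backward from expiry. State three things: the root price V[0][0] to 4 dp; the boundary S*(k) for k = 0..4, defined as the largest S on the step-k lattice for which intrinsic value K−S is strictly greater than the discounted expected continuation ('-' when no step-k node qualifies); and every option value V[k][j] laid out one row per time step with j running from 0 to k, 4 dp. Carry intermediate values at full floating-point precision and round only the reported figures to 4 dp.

Δt=0.17560, u=1.17557, d=0.85065, q=0.49443, disc=e^(-rΔt)=0.98882
k=5 terminal: V=max(K-S,0) → 92.7259 71.4529 42.0545 1.4269 0.0000 0.0000
k=4: j=0 S=65.4722 intr=82.9478 cont=81.2891 V=82.9478[EX]; j=1 S=90.4801 intr=57.9399 cont=56.2813 V=57.9399[EX]; j=2 S=125.0400 intr=23.3800 cont=21.7213 V=23.3800[EX]; j=3 S=172.8005 intr=0.0000 cont=0.7133 V=0.7133[hold]; j=4 S=238.8036 intr=0.0000 cont=0.0000 V=0.0000[hold]  S*(4)=125.0400
k=3: j=0 S=76.9671 intr=71.4529 cont=69.7943 V=71.4529[EX]; j=1 S=106.3655 intr=42.0545 cont=40.3958 V=42.0545[EX]; j=2 S=146.9931 intr=1.4269 cont=12.0368 V=12.0368[hold]; j=3 S=203.1388 intr=0.0000 cont=0.3566 V=0.3566[hold]  S*(3)=106.3655
k=2: j=0 S=90.4801 intr=57.9399 cont=56.2813 V=57.9399[EX]; j=1 S=125.0400 intr=23.3800 cont=26.9086 V=26.9086[hold]; j=2 S=172.8005 intr=0.0000 cont=6.1917 V=6.1917[hold]  S*(2)=90.4801
k=1: j=0 S=106.3655 intr=42.0545 cont=42.1209 V=42.1209[hold]; j=1 S=146.9931 intr=1.4269 cont=16.4792 V=16.4792[hold]  S*(1)=-
k=0: j=0 S=125.0400 intr=23.3800 cont=29.1138 V=29.1138[hold]  S*(0)=-

price = 29.1138
boundary = - - 90.4801 106.3655 125.0400
tree:
29.1138
42.1209 16.4792
57.9399 26.9086 6.1917
71.4529 42.0545 12.0368 0.3566
82.9478 57.9399 23.3800 0.7133 0.0000
92.7259 71.4529 42.0545 1.4269 0.0000 0.0000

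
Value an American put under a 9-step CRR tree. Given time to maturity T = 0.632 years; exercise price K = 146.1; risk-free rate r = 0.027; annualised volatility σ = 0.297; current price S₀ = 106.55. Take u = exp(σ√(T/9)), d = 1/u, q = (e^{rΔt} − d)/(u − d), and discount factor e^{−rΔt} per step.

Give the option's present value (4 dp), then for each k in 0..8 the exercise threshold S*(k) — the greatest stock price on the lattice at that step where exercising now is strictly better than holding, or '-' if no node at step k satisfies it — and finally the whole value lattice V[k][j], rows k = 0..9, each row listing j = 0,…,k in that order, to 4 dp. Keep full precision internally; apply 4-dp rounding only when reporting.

Δt=0.07022  u=1.08188  d=0.92431  q=0.49238  discount=0.99811
step 9 (expiry): payoffs max(K−S,0) = 93.6278 84.6828 74.2129 61.9582 47.6143 30.8253 11.1742 0.0000 0.0000 0.0000
step 8: (k=8,j=0): S=56.7688, (K−S)⁺=89.3312, hold=89.0545 ⇒ V=89.3312 exercise | (k=8,j=1): S=66.4463, (K−S)⁺=79.6537, hold=79.3770 ⇒ V=79.6537 exercise | (k=8,j=2): S=77.7735, (K−S)⁺=68.3265, hold=68.0498 ⇒ V=68.3265 exercise | (k=8,j=3): S=91.0317, (K−S)⁺=55.0683, hold=54.7916 ⇒ V=55.0683 exercise | (k=8,j=4): S=106.5500, (K−S)⁺=39.5500, hold=39.2733 ⇒ V=39.5500 exercise | (k=8,j=5): S=124.7138, (K−S)⁺=21.3862, hold=21.1095 ⇒ V=21.3862 exercise | (k=8,j=6): S=145.9739, (K−S)⁺=0.1261, hold=5.6615 ⇒ V=5.6615 continue | (k=8,j=7): S=170.8584, (K−S)⁺=0.0000, hold=0.0000 ⇒ V=0.0000 continue | (k=8,j=8): S=199.9849, (K−S)⁺=0.0000, hold=0.0000 ⇒ V=0.0000 continue  boundary S*=124.7138
step 7: (k=7,j=0): S=61.4172, (K−S)⁺=84.6828, hold=84.4060 ⇒ V=84.6828 exercise | (k=7,j=1): S=71.8871, (K−S)⁺=74.2129, hold=73.9361 ⇒ V=74.2129 exercise | (k=7,j=2): S=84.1418, (K−S)⁺=61.9582, hold=61.6814 ⇒ V=61.9582 exercise | (k=7,j=3): S=98.4857, (K−S)⁺=47.6143, hold=47.3376 ⇒ V=47.6143 exercise | (k=7,j=4): S=115.2747, (K−S)⁺=30.8253, hold=30.5486 ⇒ V=30.8253 exercise | (k=7,j=5): S=134.9258, (K−S)⁺=11.1742, hold=13.6179 ⇒ V=13.6179 continue | (k=7,j=6): S=157.9268, (K−S)⁺=0.0000, hold=2.8685 ⇒ V=2.8685 continue | (k=7,j=7): S=184.8488, (K−S)⁺=0.0000, hold=0.0000 ⇒ V=0.0000 continue  boundary S*=115.2747
step 6: (k=6,j=0): S=66.4463, (K−S)⁺=79.6537, hold=79.3770 ⇒ V=79.6537 exercise | (k=6,j=1): S=77.7735, (K−S)⁺=68.3265, hold=68.0498 ⇒ V=68.3265 exercise | (k=6,j=2): S=91.0317, (K−S)⁺=55.0683, hold=54.7916 ⇒ V=55.0683 exercise | (k=6,j=3): S=106.5500, (K−S)⁺=39.5500, hold=39.2733 ⇒ V=39.5500 exercise | (k=6,j=4): S=124.7138, (K−S)⁺=21.3862, hold=22.3104 ⇒ V=22.3104 continue | (k=6,j=5): S=145.9739, (K−S)⁺=0.1261, hold=8.3093 ⇒ V=8.3093 continue | (k=6,j=6): S=170.8584, (K−S)⁺=0.0000, hold=1.4533 ⇒ V=1.4533 continue  boundary S*=106.5500
step 5: (k=5,j=0): S=71.8871, (K−S)⁺=74.2129, hold=73.9361 ⇒ V=74.2129 exercise | (k=5,j=1): S=84.1418, (K−S)⁺=61.9582, hold=61.6814 ⇒ V=61.9582 exercise | (k=5,j=2): S=98.4857, (K−S)⁺=47.6143, hold=47.3376 ⇒ V=47.6143 exercise | (k=5,j=3): S=115.2747, (K−S)⁺=30.8253, hold=31.0028 ⇒ V=31.0028 continue | (k=5,j=4): S=134.9258, (K−S)⁺=11.1742, hold=15.3874 ⇒ V=15.3874 continue | (k=5,j=5): S=157.9268, (K−S)⁺=0.0000, hold=4.9242 ⇒ V=4.9242 continue  boundary S*=98.4857
step 4: (k=4,j=0): S=77.7735, (K−S)⁺=68.3265, hold=68.0498 ⇒ V=68.3265 exercise | (k=4,j=1): S=91.0317, (K−S)⁺=55.0683, hold=54.7916 ⇒ V=55.0683 exercise | (k=4,j=2): S=106.5500, (K−S)⁺=39.5500, hold=39.3605 ⇒ V=39.5500 exercise | (k=4,j=3): S=124.7138, (K−S)⁺=21.3862, hold=23.2699 ⇒ V=23.2699 continue | (k=4,j=4): S=145.9739, (K−S)⁺=0.1261, hold=10.2162 ⇒ V=10.2162 continue  boundary S*=106.5500
step 3: (k=3,j=0): S=84.1418, (K−S)⁺=61.9582, hold=61.6814 ⇒ V=61.9582 exercise | (k=3,j=1): S=98.4857, (K−S)⁺=47.6143, hold=47.3376 ⇒ V=47.6143 exercise | (k=3,j=2): S=115.2747, (K−S)⁺=30.8253, hold=31.4743 ⇒ V=31.4743 continue | (k=3,j=3): S=134.9258, (K−S)⁺=11.1742, hold=16.8106 ⇒ V=16.8106 continue  boundary S*=98.4857
step 2: (k=2,j=0): S=91.0317, (K−S)⁺=55.0683, hold=54.7916 ⇒ V=55.0683 exercise | (k=2,j=1): S=106.5500, (K−S)⁺=39.5500, hold=39.5922 ⇒ V=39.5922 continue | (k=2,j=2): S=124.7138, (K−S)⁺=21.3862, hold=24.2083 ⇒ V=24.2083 continue  boundary S*=91.0317
step 1: (k=1,j=0): S=98.4857, (K−S)⁺=47.6143, hold=47.3583 ⇒ V=47.6143 exercise | (k=1,j=1): S=115.2747, (K−S)⁺=30.8253, hold=31.9568 ⇒ V=31.9568 continue  boundary S*=98.4857
step 0: (k=0,j=0): S=106.5500, (K−S)⁺=39.5500, hold=39.8293 ⇒ V=39.8293 continue  boundary S*=-

price = 39.8293
boundary = - 98.4857 91.0317 98.4857 106.5500 98.4857 106.5500 115.2747 124.7138
tree:
39.8293
47.6143 31.9568
55.0683 39.5922 24.2083
61.9582 47.6143 31.4743 16.8106
68.3265 55.0683 39.5500 23.2699 10.2162
74.2129 61.9582 47.6143 31.0028 15.3874 4.9242
79.6537 68.3265 55.0683 39.5500 22.3104 8.3093 1.4533
84.6828 74.2129 61.9582 47.6143 30.8253 13.6179 2.8685 0.0000
89.3312 79.6537 68.3265 55.0683 39.5500 21.3862 5.6615 0.0000 0.0000
93.6278 84.6828 74.2129 61.9582 47.6143 30.8253 11.1742 0.0000 0.0000 0.0000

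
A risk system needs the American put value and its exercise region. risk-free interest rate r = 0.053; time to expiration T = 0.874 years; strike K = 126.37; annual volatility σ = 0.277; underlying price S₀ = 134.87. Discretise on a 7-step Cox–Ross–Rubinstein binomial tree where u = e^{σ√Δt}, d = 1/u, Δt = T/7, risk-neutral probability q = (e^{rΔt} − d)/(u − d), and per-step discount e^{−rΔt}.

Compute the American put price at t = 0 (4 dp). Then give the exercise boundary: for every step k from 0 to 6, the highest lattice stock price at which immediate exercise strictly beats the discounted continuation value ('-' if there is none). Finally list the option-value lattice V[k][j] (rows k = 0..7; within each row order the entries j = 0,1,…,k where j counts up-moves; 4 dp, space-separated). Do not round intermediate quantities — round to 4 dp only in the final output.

Δt=0.12486  u=1.10283  d=0.90676  q=0.50941  discount=0.99340
step 7 (expiry): payoffs max(K−S,0) = 58.3934 43.6948 25.8179 4.0754 0.0000 0.0000 0.0000 0.0000
step 6: (k=6,j=0): S=74.9665, (K−S)⁺=51.4035, hold=50.5700 ⇒ V=51.4035 exercise | (k=6,j=1): S=91.1766, (K−S)⁺=35.1934, hold=34.3599 ⇒ V=35.1934 exercise | (k=6,j=2): S=110.8918, (K−S)⁺=15.4782, hold=14.6447 ⇒ V=15.4782 exercise | (k=6,j=3): S=134.8700, (K−S)⁺=0.0000, hold=1.9861 ⇒ V=1.9861 continue | (k=6,j=4): S=164.0331, (K−S)⁺=0.0000, hold=0.0000 ⇒ V=0.0000 continue | (k=6,j=5): S=199.5021, (K−S)⁺=0.0000, hold=0.0000 ⇒ V=0.0000 continue | (k=6,j=6): S=242.6406, (K−S)⁺=0.0000, hold=0.0000 ⇒ V=0.0000 continue  boundary S*=110.8918
step 5: (k=5,j=0): S=82.6752, (K−S)⁺=43.6948, hold=42.8613 ⇒ V=43.6948 exercise | (k=5,j=1): S=100.5521, (K−S)⁺=25.8179, hold=24.9844 ⇒ V=25.8179 exercise | (k=5,j=2): S=122.2946, (K−S)⁺=4.0754, hold=8.5484 ⇒ V=8.5484 continue | (k=5,j=3): S=148.7385, (K−S)⁺=0.0000, hold=0.9680 ⇒ V=0.9680 continue | (k=5,j=4): S=180.9003, (K−S)⁺=0.0000, hold=0.0000 ⇒ V=0.0000 continue | (k=5,j=5): S=220.0166, (K−S)⁺=0.0000, hold=0.0000 ⇒ V=0.0000 continue  boundary S*=100.5521
step 4: (k=4,j=0): S=91.1766, (K−S)⁺=35.1934, hold=34.3599 ⇒ V=35.1934 exercise | (k=4,j=1): S=110.8918, (K−S)⁺=15.4782, hold=16.9083 ⇒ V=16.9083 continue | (k=4,j=2): S=134.8700, (K−S)⁺=0.0000, hold=4.6559 ⇒ V=4.6559 continue | (k=4,j=3): S=164.0331, (K−S)⁺=0.0000, hold=0.4717 ⇒ V=0.4717 continue | (k=4,j=4): S=199.5021, (K−S)⁺=0.0000, hold=0.0000 ⇒ V=0.0000 continue  boundary S*=91.1766
step 3: (k=3,j=0): S=100.5521, (K−S)⁺=25.8179, hold=25.7081 ⇒ V=25.8179 exercise | (k=3,j=1): S=122.2946, (K−S)⁺=4.0754, hold=10.5965 ⇒ V=10.5965 continue | (k=3,j=2): S=148.7385, (K−S)⁺=0.0000, hold=2.5078 ⇒ V=2.5078 continue | (k=3,j=3): S=180.9003, (K−S)⁺=0.0000, hold=0.2299 ⇒ V=0.2299 continue  boundary S*=100.5521
step 2: (k=2,j=0): S=110.8918, (K−S)⁺=15.4782, hold=17.9447 ⇒ V=17.9447 continue | (k=2,j=1): S=134.8700, (K−S)⁺=0.0000, hold=6.4333 ⇒ V=6.4333 continue | (k=2,j=2): S=164.0331, (K−S)⁺=0.0000, hold=1.3385 ⇒ V=1.3385 continue  boundary S*=-
step 1: (k=1,j=0): S=122.2946, (K−S)⁺=4.0754, hold=12.0010 ⇒ V=12.0010 continue | (k=1,j=1): S=148.7385, (K−S)⁺=0.0000, hold=3.8126 ⇒ V=3.8126 continue  boundary S*=-
step 0: (k=0,j=0): S=134.8700, (K−S)⁺=0.0000, hold=7.7781 ⇒ V=7.7781 continue  boundary S*=-

price = 7.7781
boundary = - - - 100.5521 91.1766 100.5521 110.8918
tree:
7.7781
12.0010 3.8126
17.9447 6.4333 1.3385
25.8179 10.5965 2.5078 0.2299
35.1934 16.9083 4.6559 0.4717 0.0000
43.6948 25.8179 8.5484 0.9680 0.0000 0.0000
51.4035 35.1934 15.4782 1.9861 0.0000 0.0000 0.0000
58.3934 43.6948 25.8179 4.0754 0.0000 0.0000 0.0000 0.0000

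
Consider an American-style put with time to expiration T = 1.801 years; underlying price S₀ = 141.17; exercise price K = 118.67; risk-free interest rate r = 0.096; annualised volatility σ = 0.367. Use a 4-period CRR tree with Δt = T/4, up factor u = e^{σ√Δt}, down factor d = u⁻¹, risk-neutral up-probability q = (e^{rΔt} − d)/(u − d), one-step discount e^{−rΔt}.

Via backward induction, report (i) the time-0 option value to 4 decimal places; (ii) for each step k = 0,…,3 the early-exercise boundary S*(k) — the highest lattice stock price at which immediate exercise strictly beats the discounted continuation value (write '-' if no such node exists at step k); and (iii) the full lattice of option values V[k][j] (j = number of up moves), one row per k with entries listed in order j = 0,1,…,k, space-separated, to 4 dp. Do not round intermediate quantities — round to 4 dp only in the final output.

price = 9.6674
boundary = - - 86.2669 67.4365
tree:
9.6674
18.0136 3.0019
32.4031 6.6342 0.0000
51.2335 14.6619 0.0000 0.0000
65.9536 32.4031 0.0000 0.0000 0.0000

Δt=0.45025, u=1.27923, d=0.78172, q=0.52753, disc=e^(-rΔt)=0.95770
k=4 terminal: V=max(K-S,0) → 65.9536 32.4031 0.0000 0.0000 0.0000
k=3: j=0 S=67.4365 intr=51.2335 cont=46.2134 V=51.2335[EX]; j=1 S=110.3553 intr=8.3147 cont=14.6619 V=14.6619[hold]; j=2 S=180.5891 intr=0.0000 cont=0.0000 V=0.0000[hold]; j=3 S=295.5220 intr=0.0000 cont=0.0000 V=0.0000[hold]  S*(3)=67.4365
k=2: j=0 S=86.2669 intr=32.4031 cont=30.5897 V=32.4031[EX]; j=1 S=141.1700 intr=0.0000 cont=6.6342 V=6.6342[hold]; j=2 S=231.0153 intr=0.0000 cont=0.0000 V=0.0000[hold]  S*(2)=86.2669
k=1: j=0 S=110.3553 intr=8.3147 cont=18.0136 V=18.0136[hold]; j=1 S=180.5891 intr=0.0000 cont=3.0019 V=3.0019[hold]  S*(1)=-
k=0: j=0 S=141.1700 intr=0.0000 cont=9.6674 V=9.6674[hold]  S*(0)=-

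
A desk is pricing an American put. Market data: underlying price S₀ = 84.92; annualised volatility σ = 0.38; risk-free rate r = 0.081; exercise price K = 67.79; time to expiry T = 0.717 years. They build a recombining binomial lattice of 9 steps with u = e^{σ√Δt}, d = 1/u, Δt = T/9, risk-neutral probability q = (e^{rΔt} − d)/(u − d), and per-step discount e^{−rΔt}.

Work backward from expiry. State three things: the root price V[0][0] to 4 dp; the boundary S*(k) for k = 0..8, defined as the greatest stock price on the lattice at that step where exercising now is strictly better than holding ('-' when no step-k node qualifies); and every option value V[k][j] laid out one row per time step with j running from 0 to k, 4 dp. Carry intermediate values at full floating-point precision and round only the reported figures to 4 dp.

price = 2.7062
boundary = - - - - - 49.6714 44.6196 49.6714 55.2952
tree:
2.7062
4.1910 1.2758
6.3355 2.1288 0.4506
9.3107 3.4812 0.8218 0.0900
13.2391 5.5541 1.4805 0.1824 0.0000
18.1186 8.5945 2.6254 0.3697 0.0000 0.0000
23.1704 12.7940 4.5611 0.7492 0.0000 0.0000 0.0000
27.7084 18.1186 7.7044 1.5182 0.0000 0.0000 0.0000 0.0000
31.7849 23.1704 12.4948 3.0765 0.0000 0.0000 0.0000 0.0000 0.0000
35.4468 27.7084 18.1186 6.2344 0.0000 0.0000 0.0000 0.0000 0.0000 0.0000

Δt=0.07967  u=1.11322  d=0.89830  q=0.50333  discount=0.99357
step 9 (expiry): payoffs max(K−S,0) = 35.4468 27.7084 18.1186 6.2344 0.0000 0.0000 0.0000 0.0000 0.0000 0.0000
step 8: (k=8,j=0): S=36.0051, (K−S)⁺=31.7849, hold=31.3488 ⇒ V=31.7849 exercise | (k=8,j=1): S=44.6196, (K−S)⁺=23.1704, hold=22.7344 ⇒ V=23.1704 exercise | (k=8,j=2): S=55.2952, (K−S)⁺=12.4948, hold=12.0588 ⇒ V=12.4948 exercise | (k=8,j=3): S=68.5249, (K−S)⁺=0.0000, hold=3.0765 ⇒ V=3.0765 continue | (k=8,j=4): S=84.9200, (K−S)⁺=0.0000, hold=0.0000 ⇒ V=0.0000 continue | (k=8,j=5): S=105.2377, (K−S)⁺=0.0000, hold=0.0000 ⇒ V=0.0000 continue | (k=8,j=6): S=130.4166, (K−S)⁺=0.0000, hold=0.0000 ⇒ V=0.0000 continue | (k=8,j=7): S=161.6197, (K−S)⁺=0.0000, hold=0.0000 ⇒ V=0.0000 continue | (k=8,j=8): S=200.2884, (K−S)⁺=0.0000, hold=0.0000 ⇒ V=0.0000 continue  boundary S*=55.2952
step 7: (k=7,j=0): S=40.0816, (K−S)⁺=27.7084, hold=27.2724 ⇒ V=27.7084 exercise | (k=7,j=1): S=49.6714, (K−S)⁺=18.1186, hold=17.6826 ⇒ V=18.1186 exercise | (k=7,j=2): S=61.5556, (K−S)⁺=6.2344, hold=7.7044 ⇒ V=7.7044 continue | (k=7,j=3): S=76.2833, (K−S)⁺=0.0000, hold=1.5182 ⇒ V=1.5182 continue | (k=7,j=4): S=94.5346, (K−S)⁺=0.0000, hold=0.0000 ⇒ V=0.0000 continue | (k=7,j=5): S=117.1527, (K−S)⁺=0.0000, hold=0.0000 ⇒ V=0.0000 continue | (k=7,j=6): S=145.1823, (K−S)⁺=0.0000, hold=0.0000 ⇒ V=0.0000 continue | (k=7,j=7): S=179.9182, (K−S)⁺=0.0000, hold=0.0000 ⇒ V=0.0000 continue  boundary S*=49.6714
step 6: (k=6,j=0): S=44.6196, (K−S)⁺=23.1704, hold=22.7344 ⇒ V=23.1704 exercise | (k=6,j=1): S=55.2952, (K−S)⁺=12.4948, hold=12.7940 ⇒ V=12.7940 continue | (k=6,j=2): S=68.5249, (K−S)⁺=0.0000, hold=4.5611 ⇒ V=4.5611 continue | (k=6,j=3): S=84.9200, (K−S)⁺=0.0000, hold=0.7492 ⇒ V=0.7492 continue | (k=6,j=4): S=105.2377, (K−S)⁺=0.0000, hold=0.0000 ⇒ V=0.0000 continue | (k=6,j=5): S=130.4166, (K−S)⁺=0.0000, hold=0.0000 ⇒ V=0.0000 continue | (k=6,j=6): S=161.6197, (K−S)⁺=0.0000, hold=0.0000 ⇒ V=0.0000 continue  boundary S*=44.6196
step 5: (k=5,j=0): S=49.6714, (K−S)⁺=18.1186, hold=17.8321 ⇒ V=18.1186 exercise | (k=5,j=1): S=61.5556, (K−S)⁺=6.2344, hold=8.5945 ⇒ V=8.5945 continue | (k=5,j=2): S=76.2833, (K−S)⁺=0.0000, hold=2.6254 ⇒ V=2.6254 continue | (k=5,j=3): S=94.5346, (K−S)⁺=0.0000, hold=0.3697 ⇒ V=0.3697 continue | (k=5,j=4): S=117.1527, (K−S)⁺=0.0000, hold=0.0000 ⇒ V=0.0000 continue | (k=5,j=5): S=145.1823, (K−S)⁺=0.0000, hold=0.0000 ⇒ V=0.0000 continue  boundary S*=49.6714
step 4: (k=4,j=0): S=55.2952, (K−S)⁺=12.4948, hold=13.2391 ⇒ V=13.2391 continue | (k=4,j=1): S=68.5249, (K−S)⁺=0.0000, hold=5.5541 ⇒ V=5.5541 continue | (k=4,j=2): S=84.9200, (K−S)⁺=0.0000, hold=1.4805 ⇒ V=1.4805 continue | (k=4,j=3): S=105.2377, (K−S)⁺=0.0000, hold=0.1824 ⇒ V=0.1824 continue | (k=4,j=4): S=130.4166, (K−S)⁺=0.0000, hold=0.0000 ⇒ V=0.0000 continue  boundary S*=-
step 3: (k=3,j=0): S=61.5556, (K−S)⁺=6.2344, hold=9.3107 ⇒ V=9.3107 continue | (k=3,j=1): S=76.2833, (K−S)⁺=0.0000, hold=3.4812 ⇒ V=3.4812 continue | (k=3,j=2): S=94.5346, (K−S)⁺=0.0000, hold=0.8218 ⇒ V=0.8218 continue | (k=3,j=3): S=117.1527, (K−S)⁺=0.0000, hold=0.0900 ⇒ V=0.0900 continue  boundary S*=-
step 2: (k=2,j=0): S=68.5249, (K−S)⁺=0.0000, hold=6.3355 ⇒ V=6.3355 continue | (k=2,j=1): S=84.9200, (K−S)⁺=0.0000, hold=2.1288 ⇒ V=2.1288 continue | (k=2,j=2): S=105.2377, (K−S)⁺=0.0000, hold=0.4506 ⇒ V=0.4506 continue  boundary S*=-
step 1: (k=1,j=0): S=76.2833, (K−S)⁺=0.0000, hold=4.1910 ⇒ V=4.1910 continue | (k=1,j=1): S=94.5346, (K−S)⁺=0.0000, hold=1.2758 ⇒ V=1.2758 continue  boundary S*=-
step 0: (k=0,j=0): S=84.9200, (K−S)⁺=0.0000, hold=2.7062 ⇒ V=2.7062 continue  boundary S*=-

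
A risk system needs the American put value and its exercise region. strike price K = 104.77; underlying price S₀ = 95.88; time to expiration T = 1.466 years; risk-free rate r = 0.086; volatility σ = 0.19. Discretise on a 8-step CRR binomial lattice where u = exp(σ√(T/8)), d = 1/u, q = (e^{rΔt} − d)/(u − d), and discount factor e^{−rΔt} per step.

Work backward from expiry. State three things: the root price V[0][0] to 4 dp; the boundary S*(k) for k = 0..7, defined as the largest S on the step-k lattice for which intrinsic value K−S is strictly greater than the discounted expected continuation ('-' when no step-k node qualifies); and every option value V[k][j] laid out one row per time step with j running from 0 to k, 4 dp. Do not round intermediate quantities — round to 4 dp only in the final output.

params: Δt=0.18325 u=1.08473 d=0.92189 q=0.57722 e^(-rΔt)=0.98436
t_8 payoffs: 54.7501 45.9143 35.5175 23.2843 8.8900 0.0000 0.0000 0.0000 0.0000
t_7: node(7,0) S=54.2582 payoff=50.5118 vs cont=48.8736 → 50.5118 [stop]  node(7,1) S=63.8428 payoff=40.9272 vs cont=39.2890 → 40.9272 [stop]  node(7,2) S=75.1205 payoff=29.6495 vs cont=28.0113 → 29.6495 [stop]  node(7,3) S=88.3903 payoff=16.3797 vs cont=14.7415 → 16.3797 [stop]  node(7,4) S=104.0043 payoff=0.7657 vs cont=3.6998 → 3.6998 [wait]  node(7,5) S=122.3764 payoff=0.0000 vs cont=0.0000 → 0.0000 [wait]  node(7,6) S=143.9939 payoff=0.0000 vs cont=0.0000 → 0.0000 [wait]  node(7,7) S=169.4300 payoff=0.0000 vs cont=0.0000 → 0.0000 [wait]  ⇒ S*(7)=88.3903
t_6: node(6,0) S=58.8557 payoff=45.9143 vs cont=44.2761 → 45.9143 [stop]  node(6,1) S=69.2525 payoff=35.5175 vs cont=33.8793 → 35.5175 [stop]  node(6,2) S=81.4857 payoff=23.2843 vs cont=21.6461 → 23.2843 [stop]  node(6,3) S=95.8800 payoff=8.8900 vs cont=8.9189 → 8.9189 [wait]  node(6,4) S=112.8170 payoff=0.0000 vs cont=1.5397 → 1.5397 [wait]  node(6,5) S=132.7458 payoff=0.0000 vs cont=0.0000 → 0.0000 [wait]  node(6,6) S=156.1950 payoff=0.0000 vs cont=0.0000 → 0.0000 [wait]  ⇒ S*(6)=81.4857
t_5: node(5,0) S=63.8428 payoff=40.9272 vs cont=39.2890 → 40.9272 [stop]  node(5,1) S=75.1205 payoff=29.6495 vs cont=28.0113 → 29.6495 [stop]  node(5,2) S=88.3903 payoff=16.3797 vs cont=14.7579 → 16.3797 [stop]  node(5,3) S=104.0043 payoff=0.7657 vs cont=4.5867 → 4.5867 [wait]  node(5,4) S=122.3764 payoff=0.0000 vs cont=0.6408 → 0.6408 [wait]  node(5,5) S=143.9939 payoff=0.0000 vs cont=0.0000 → 0.0000 [wait]  ⇒ S*(5)=88.3903
t_4: node(4,0) S=69.2525 payoff=35.5175 vs cont=33.8793 → 35.5175 [stop]  node(4,1) S=81.4857 payoff=23.2843 vs cont=21.6461 → 23.2843 [stop]  node(4,2) S=95.8800 payoff=8.8900 vs cont=9.4229 → 9.4229 [wait]  node(4,3) S=112.8170 payoff=0.0000 vs cont=2.2729 → 2.2729 [wait]  node(4,4) S=132.7458 payoff=0.0000 vs cont=0.2667 → 0.2667 [wait]  ⇒ S*(4)=81.4857
t_3: node(3,0) S=75.1205 payoff=29.6495 vs cont=28.0113 → 29.6495 [stop]  node(3,1) S=88.3903 payoff=16.3797 vs cont=15.0442 → 16.3797 [stop]  node(3,2) S=104.0043 payoff=0.7657 vs cont=5.2130 → 5.2130 [wait]  node(3,3) S=122.3764 payoff=0.0000 vs cont=1.0975 → 1.0975 [wait]  ⇒ S*(3)=88.3903
t_2: node(2,0) S=81.4857 payoff=23.2843 vs cont=21.6461 → 23.2843 [stop]  node(2,1) S=95.8800 payoff=8.8900 vs cont=9.7787 → 9.7787 [wait]  node(2,2) S=112.8170 payoff=0.0000 vs cont=2.7931 → 2.7931 [wait]  ⇒ S*(2)=81.4857
t_1: node(1,0) S=88.3903 payoff=16.3797 vs cont=15.2464 → 16.3797 [stop]  node(1,1) S=104.0043 payoff=0.7657 vs cont=5.6566 → 5.6566 [wait]  ⇒ S*(1)=88.3903
t_0: node(0,0) S=95.8800 payoff=8.8900 vs cont=10.0308 → 10.0308 [wait]  ⇒ S*(0)=-

price = 10.0308
boundary = - 88.3903 81.4857 88.3903 81.4857 88.3903 81.4857 88.3903
tree:
10.0308
16.3797 5.6566
23.2843 9.7787 2.7931
29.6495 16.3797 5.2130 1.0975
35.5175 23.2843 9.4229 2.2729 0.2667
40.9272 29.6495 16.3797 4.5867 0.6408 0.0000
45.9143 35.5175 23.2843 8.9189 1.5397 0.0000 0.0000
50.5118 40.9272 29.6495 16.3797 3.6998 0.0000 0.0000 0.0000
54.7501 45.9143 35.5175 23.2843 8.8900 0.0000 0.0000 0.0000 0.0000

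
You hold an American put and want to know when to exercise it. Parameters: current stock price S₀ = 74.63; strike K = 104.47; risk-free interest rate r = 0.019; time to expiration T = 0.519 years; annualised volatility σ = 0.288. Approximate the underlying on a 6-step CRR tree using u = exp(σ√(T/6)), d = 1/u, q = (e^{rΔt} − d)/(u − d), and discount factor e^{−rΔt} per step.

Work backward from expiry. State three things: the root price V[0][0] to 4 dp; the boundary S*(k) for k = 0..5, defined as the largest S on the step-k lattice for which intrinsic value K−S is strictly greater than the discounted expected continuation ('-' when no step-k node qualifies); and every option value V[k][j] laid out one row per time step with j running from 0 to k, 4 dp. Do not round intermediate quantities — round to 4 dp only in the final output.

price = 29.8400
boundary = 74.6300 68.5689 74.6300 81.2269 88.4068 96.2215
tree:
29.8400
35.9011 23.4656
41.4699 29.8400 16.8710
46.5865 35.9011 23.2431 10.2565
51.2875 41.4699 29.8400 16.0632 4.2119
55.6067 46.5865 35.9011 23.2431 8.2485 0.0000
59.5752 51.2875 41.4699 29.8400 16.0632 0.0000 0.0000

Δt=0.08650  u=1.08839  d=0.91878  q=0.48853  discount=0.99836
step 6 (expiry): payoffs max(K−S,0) = 59.5752 51.2875 41.4699 29.8400 16.0632 0.0000 0.0000
step 5: (k=5,j=0): S=48.8633, (K−S)⁺=55.6067, hold=55.4352 ⇒ V=55.6067 exercise | (k=5,j=1): S=57.8835, (K−S)⁺=46.5865, hold=46.4149 ⇒ V=46.5865 exercise | (k=5,j=2): S=68.5689, (K−S)⁺=35.9011, hold=35.7295 ⇒ V=35.9011 exercise | (k=5,j=3): S=81.2269, (K−S)⁺=23.2431, hold=23.0716 ⇒ V=23.2431 exercise | (k=5,j=4): S=96.2215, (K−S)⁺=8.2485, hold=8.2023 ⇒ V=8.2485 exercise | (k=5,j=5): S=113.9841, (K−S)⁺=0.0000, hold=0.0000 ⇒ V=0.0000 continue  boundary S*=96.2215
step 4: (k=4,j=0): S=53.1825, (K−S)⁺=51.2875, hold=51.1160 ⇒ V=51.2875 exercise | (k=4,j=1): S=63.0001, (K−S)⁺=41.4699, hold=41.2984 ⇒ V=41.4699 exercise | (k=4,j=2): S=74.6300, (K−S)⁺=29.8400, hold=29.6684 ⇒ V=29.8400 exercise | (k=4,j=3): S=88.4068, (K−S)⁺=16.0632, hold=15.8916 ⇒ V=16.0632 exercise | (k=4,j=4): S=104.7269, (K−S)⁺=0.0000, hold=4.2119 ⇒ V=4.2119 continue  boundary S*=88.4068
step 3: (k=3,j=0): S=57.8835, (K−S)⁺=46.5865, hold=46.4149 ⇒ V=46.5865 exercise | (k=3,j=1): S=68.5689, (K−S)⁺=35.9011, hold=35.7295 ⇒ V=35.9011 exercise | (k=3,j=2): S=81.2269, (K−S)⁺=23.2431, hold=23.0716 ⇒ V=23.2431 exercise | (k=3,j=3): S=96.2215, (K−S)⁺=8.2485, hold=10.2565 ⇒ V=10.2565 continue  boundary S*=81.2269
step 2: (k=2,j=0): S=63.0001, (K−S)⁺=41.4699, hold=41.2984 ⇒ V=41.4699 exercise | (k=2,j=1): S=74.6300, (K−S)⁺=29.8400, hold=29.6684 ⇒ V=29.8400 exercise | (k=2,j=2): S=88.4068, (K−S)⁺=16.0632, hold=16.8710 ⇒ V=16.8710 continue  boundary S*=74.6300
step 1: (k=1,j=0): S=68.5689, (K−S)⁺=35.9011, hold=35.7295 ⇒ V=35.9011 exercise | (k=1,j=1): S=81.2269, (K−S)⁺=23.2431, hold=23.4656 ⇒ V=23.4656 continue  boundary S*=68.5689
step 0: (k=0,j=0): S=74.6300, (K−S)⁺=29.8400, hold=29.7769 ⇒ V=29.8400 exercise  boundary S*=74.6300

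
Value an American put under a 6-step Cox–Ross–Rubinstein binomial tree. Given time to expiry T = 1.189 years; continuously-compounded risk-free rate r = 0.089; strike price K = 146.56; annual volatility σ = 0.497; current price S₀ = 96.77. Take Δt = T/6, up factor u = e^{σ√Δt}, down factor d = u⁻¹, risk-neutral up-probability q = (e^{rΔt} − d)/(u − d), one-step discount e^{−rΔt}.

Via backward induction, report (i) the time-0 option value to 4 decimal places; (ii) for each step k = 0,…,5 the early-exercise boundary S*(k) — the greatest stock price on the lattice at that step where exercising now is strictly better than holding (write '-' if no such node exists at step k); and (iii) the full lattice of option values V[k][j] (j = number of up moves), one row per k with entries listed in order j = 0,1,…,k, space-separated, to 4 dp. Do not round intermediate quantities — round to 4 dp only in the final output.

Δt=0.19817, u=1.24763, d=0.80152, q=0.48480, disc=e^(-rΔt)=0.98252
k=6 terminal: V=max(K-S,0) → 120.9016 106.6207 84.3915 49.7900 0.0000 0.0000 0.0000
k=5: j=0 S=32.0122 intr=114.5478 cont=111.9856 V=114.5478[EX]; j=1 S=49.8294 intr=96.7306 cont=94.1684 V=96.7306[EX]; j=2 S=77.5632 intr=68.9968 cont=66.4346 V=68.9968[EX]; j=3 S=120.7330 intr=25.8270 cont=25.2034 V=25.8270[EX]; j=4 S=187.9300 intr=0.0000 cont=0.0000 V=0.0000[hold]; j=5 S=292.5272 intr=0.0000 cont=0.0000 V=0.0000[hold]  S*(5)=120.7330
k=4: j=0 S=39.9393 intr=106.6207 cont=104.0585 V=106.6207[EX]; j=1 S=62.1685 intr=84.3915 cont=81.8293 V=84.3915[EX]; j=2 S=96.7700 intr=49.7900 cont=47.2278 V=49.7900[EX]; j=3 S=150.6298 intr=0.0000 cont=13.0735 V=13.0735[hold]; j=4 S=234.4667 intr=0.0000 cont=0.0000 V=0.0000[hold]  S*(4)=96.7700
k=3: j=0 S=49.8294 intr=96.7306 cont=94.1684 V=96.7306[EX]; j=1 S=77.5632 intr=68.9968 cont=66.4346 V=68.9968[EX]; j=2 S=120.7330 intr=25.8270 cont=31.4306 V=31.4306[hold]; j=3 S=187.9300 intr=0.0000 cont=6.6177 V=6.6177[hold]  S*(3)=77.5632
k=2: j=0 S=62.1685 intr=84.3915 cont=81.8293 V=84.3915[EX]; j=1 S=96.7700 intr=49.7900 cont=49.8969 V=49.8969[hold]; j=2 S=150.6298 intr=0.0000 cont=19.0622 V=19.0622[hold]  S*(2)=62.1685
k=1: j=0 S=77.5632 intr=68.9968 cont=66.4855 V=68.9968[EX]; j=1 S=120.7330 intr=25.8270 cont=34.3373 V=34.3373[hold]  S*(1)=77.5632
k=0: j=0 S=96.7700 intr=49.7900 cont=51.2814 V=51.2814[hold]  S*(0)=-

price = 51.2814
boundary = - 77.5632 62.1685 77.5632 96.7700 120.7330
tree:
51.2814
68.9968 34.3373
84.3915 49.8969 19.0622
96.7306 68.9968 31.4306 6.6177
106.6207 84.3915 49.7900 13.0735 0.0000
114.5478 96.7306 68.9968 25.8270 0.0000 0.0000
120.9016 106.6207 84.3915 49.7900 0.0000 0.0000 0.0000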